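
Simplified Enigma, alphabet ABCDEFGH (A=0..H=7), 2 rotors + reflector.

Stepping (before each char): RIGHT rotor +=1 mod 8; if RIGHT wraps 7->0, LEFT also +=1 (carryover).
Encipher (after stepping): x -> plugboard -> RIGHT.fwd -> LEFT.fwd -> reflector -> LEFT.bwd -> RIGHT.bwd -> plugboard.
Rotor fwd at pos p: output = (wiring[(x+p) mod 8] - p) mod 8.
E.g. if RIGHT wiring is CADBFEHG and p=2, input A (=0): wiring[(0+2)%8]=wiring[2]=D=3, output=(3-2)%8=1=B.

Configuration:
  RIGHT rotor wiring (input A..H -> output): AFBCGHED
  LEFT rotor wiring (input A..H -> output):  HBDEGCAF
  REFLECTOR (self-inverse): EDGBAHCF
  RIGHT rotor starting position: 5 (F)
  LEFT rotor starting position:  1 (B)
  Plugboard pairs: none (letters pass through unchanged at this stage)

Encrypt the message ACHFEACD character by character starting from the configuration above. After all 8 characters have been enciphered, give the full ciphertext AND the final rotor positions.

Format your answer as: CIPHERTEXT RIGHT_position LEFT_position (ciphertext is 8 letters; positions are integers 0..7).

Answer: GGDGHHGA 5 2

Derivation:
Char 1 ('A'): step: R->6, L=1; A->plug->A->R->G->L->E->refl->A->L'->A->R'->G->plug->G
Char 2 ('C'): step: R->7, L=1; C->plug->C->R->G->L->E->refl->A->L'->A->R'->G->plug->G
Char 3 ('H'): step: R->0, L->2 (L advanced); H->plug->H->R->D->L->A->refl->E->L'->C->R'->D->plug->D
Char 4 ('F'): step: R->1, L=2; F->plug->F->R->D->L->A->refl->E->L'->C->R'->G->plug->G
Char 5 ('E'): step: R->2, L=2; E->plug->E->R->C->L->E->refl->A->L'->D->R'->H->plug->H
Char 6 ('A'): step: R->3, L=2; A->plug->A->R->H->L->H->refl->F->L'->G->R'->H->plug->H
Char 7 ('C'): step: R->4, L=2; C->plug->C->R->A->L->B->refl->D->L'->F->R'->G->plug->G
Char 8 ('D'): step: R->5, L=2; D->plug->D->R->D->L->A->refl->E->L'->C->R'->A->plug->A
Final: ciphertext=GGDGHHGA, RIGHT=5, LEFT=2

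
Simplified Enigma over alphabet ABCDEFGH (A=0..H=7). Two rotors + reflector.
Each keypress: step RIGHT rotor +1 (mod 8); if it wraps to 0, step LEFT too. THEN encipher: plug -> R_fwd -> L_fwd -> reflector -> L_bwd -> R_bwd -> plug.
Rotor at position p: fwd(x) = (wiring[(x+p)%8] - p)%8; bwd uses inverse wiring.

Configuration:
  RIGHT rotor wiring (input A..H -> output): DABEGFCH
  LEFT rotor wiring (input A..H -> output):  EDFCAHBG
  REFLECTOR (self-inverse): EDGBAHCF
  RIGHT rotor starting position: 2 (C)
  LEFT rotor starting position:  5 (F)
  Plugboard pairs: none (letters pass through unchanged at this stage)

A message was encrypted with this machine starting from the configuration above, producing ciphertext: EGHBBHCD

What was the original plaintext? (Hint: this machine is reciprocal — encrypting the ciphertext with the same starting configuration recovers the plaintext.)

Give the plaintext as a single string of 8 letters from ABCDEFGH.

Answer: FBBCABEC

Derivation:
Char 1 ('E'): step: R->3, L=5; E->plug->E->R->E->L->G->refl->C->L'->A->R'->F->plug->F
Char 2 ('G'): step: R->4, L=5; G->plug->G->R->F->L->A->refl->E->L'->B->R'->B->plug->B
Char 3 ('H'): step: R->5, L=5; H->plug->H->R->B->L->E->refl->A->L'->F->R'->B->plug->B
Char 4 ('B'): step: R->6, L=5; B->plug->B->R->B->L->E->refl->A->L'->F->R'->C->plug->C
Char 5 ('B'): step: R->7, L=5; B->plug->B->R->E->L->G->refl->C->L'->A->R'->A->plug->A
Char 6 ('H'): step: R->0, L->6 (L advanced); H->plug->H->R->H->L->B->refl->D->L'->A->R'->B->plug->B
Char 7 ('C'): step: R->1, L=6; C->plug->C->R->D->L->F->refl->H->L'->E->R'->E->plug->E
Char 8 ('D'): step: R->2, L=6; D->plug->D->R->D->L->F->refl->H->L'->E->R'->C->plug->C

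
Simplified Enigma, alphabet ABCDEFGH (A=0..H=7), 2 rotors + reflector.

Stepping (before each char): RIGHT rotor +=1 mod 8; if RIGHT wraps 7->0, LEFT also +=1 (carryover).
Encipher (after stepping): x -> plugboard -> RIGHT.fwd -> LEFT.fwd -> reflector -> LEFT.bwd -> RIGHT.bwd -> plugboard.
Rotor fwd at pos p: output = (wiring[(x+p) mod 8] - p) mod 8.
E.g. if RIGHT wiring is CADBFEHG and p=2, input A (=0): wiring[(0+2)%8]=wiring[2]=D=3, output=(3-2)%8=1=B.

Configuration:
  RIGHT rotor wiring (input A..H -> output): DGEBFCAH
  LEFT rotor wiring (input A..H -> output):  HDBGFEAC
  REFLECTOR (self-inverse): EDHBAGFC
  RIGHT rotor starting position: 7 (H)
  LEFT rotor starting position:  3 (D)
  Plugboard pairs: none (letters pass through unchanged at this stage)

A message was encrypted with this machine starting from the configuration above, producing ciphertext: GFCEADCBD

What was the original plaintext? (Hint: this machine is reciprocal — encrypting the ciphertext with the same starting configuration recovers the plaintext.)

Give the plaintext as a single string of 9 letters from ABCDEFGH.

Answer: CAEFFBGAB

Derivation:
Char 1 ('G'): step: R->0, L->4 (L advanced); G->plug->G->R->A->L->B->refl->D->L'->E->R'->C->plug->C
Char 2 ('F'): step: R->1, L=4; F->plug->F->R->H->L->C->refl->H->L'->F->R'->A->plug->A
Char 3 ('C'): step: R->2, L=4; C->plug->C->R->D->L->G->refl->F->L'->G->R'->E->plug->E
Char 4 ('E'): step: R->3, L=4; E->plug->E->R->E->L->D->refl->B->L'->A->R'->F->plug->F
Char 5 ('A'): step: R->4, L=4; A->plug->A->R->B->L->A->refl->E->L'->C->R'->F->plug->F
Char 6 ('D'): step: R->5, L=4; D->plug->D->R->G->L->F->refl->G->L'->D->R'->B->plug->B
Char 7 ('C'): step: R->6, L=4; C->plug->C->R->F->L->H->refl->C->L'->H->R'->G->plug->G
Char 8 ('B'): step: R->7, L=4; B->plug->B->R->E->L->D->refl->B->L'->A->R'->A->plug->A
Char 9 ('D'): step: R->0, L->5 (L advanced); D->plug->D->R->B->L->D->refl->B->L'->G->R'->B->plug->B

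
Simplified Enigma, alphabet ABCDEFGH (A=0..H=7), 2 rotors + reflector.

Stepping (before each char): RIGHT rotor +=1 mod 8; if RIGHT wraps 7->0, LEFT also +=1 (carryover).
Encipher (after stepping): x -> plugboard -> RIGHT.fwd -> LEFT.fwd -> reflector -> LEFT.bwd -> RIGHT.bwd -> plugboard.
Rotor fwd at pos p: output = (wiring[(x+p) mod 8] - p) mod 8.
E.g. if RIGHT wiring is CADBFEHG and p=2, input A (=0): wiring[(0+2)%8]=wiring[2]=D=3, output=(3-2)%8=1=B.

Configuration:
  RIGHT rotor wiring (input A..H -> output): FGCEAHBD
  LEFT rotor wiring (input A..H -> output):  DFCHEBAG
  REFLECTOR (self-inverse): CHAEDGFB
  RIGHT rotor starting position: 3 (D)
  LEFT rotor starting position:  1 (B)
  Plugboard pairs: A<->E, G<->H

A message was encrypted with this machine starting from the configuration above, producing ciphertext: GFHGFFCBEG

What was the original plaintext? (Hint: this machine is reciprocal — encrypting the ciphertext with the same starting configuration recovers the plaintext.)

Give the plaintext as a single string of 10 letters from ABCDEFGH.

Char 1 ('G'): step: R->4, L=1; G->plug->H->R->A->L->E->refl->D->L'->D->R'->B->plug->B
Char 2 ('F'): step: R->5, L=1; F->plug->F->R->F->L->H->refl->B->L'->B->R'->E->plug->A
Char 3 ('H'): step: R->6, L=1; H->plug->G->R->C->L->G->refl->F->L'->G->R'->F->plug->F
Char 4 ('G'): step: R->7, L=1; G->plug->H->R->C->L->G->refl->F->L'->G->R'->B->plug->B
Char 5 ('F'): step: R->0, L->2 (L advanced); F->plug->F->R->H->L->D->refl->E->L'->F->R'->A->plug->E
Char 6 ('F'): step: R->1, L=2; F->plug->F->R->A->L->A->refl->C->L'->C->R'->G->plug->H
Char 7 ('C'): step: R->2, L=2; C->plug->C->R->G->L->B->refl->H->L'->D->R'->G->plug->H
Char 8 ('B'): step: R->3, L=2; B->plug->B->R->F->L->E->refl->D->L'->H->R'->H->plug->G
Char 9 ('E'): step: R->4, L=2; E->plug->A->R->E->L->G->refl->F->L'->B->R'->E->plug->A
Char 10 ('G'): step: R->5, L=2; G->plug->H->R->D->L->H->refl->B->L'->G->R'->C->plug->C

Answer: BAFBEHHGAC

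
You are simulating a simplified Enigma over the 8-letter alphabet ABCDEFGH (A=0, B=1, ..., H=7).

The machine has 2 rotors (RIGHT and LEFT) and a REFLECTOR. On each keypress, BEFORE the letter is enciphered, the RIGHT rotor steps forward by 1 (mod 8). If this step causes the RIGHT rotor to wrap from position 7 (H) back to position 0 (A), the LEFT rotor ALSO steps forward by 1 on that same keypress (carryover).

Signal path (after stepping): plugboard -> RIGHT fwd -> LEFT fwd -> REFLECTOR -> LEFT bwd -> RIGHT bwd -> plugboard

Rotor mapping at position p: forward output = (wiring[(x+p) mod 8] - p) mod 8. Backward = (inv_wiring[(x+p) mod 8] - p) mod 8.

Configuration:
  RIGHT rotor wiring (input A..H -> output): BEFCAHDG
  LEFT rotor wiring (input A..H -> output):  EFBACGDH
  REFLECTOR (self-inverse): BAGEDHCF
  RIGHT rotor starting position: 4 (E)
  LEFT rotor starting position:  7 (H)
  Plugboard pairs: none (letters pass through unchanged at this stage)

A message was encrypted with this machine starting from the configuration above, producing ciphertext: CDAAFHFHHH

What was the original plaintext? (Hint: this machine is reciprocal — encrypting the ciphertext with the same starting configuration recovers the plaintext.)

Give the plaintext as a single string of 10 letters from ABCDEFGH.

Answer: BHCFAADFAE

Derivation:
Char 1 ('C'): step: R->5, L=7; C->plug->C->R->B->L->F->refl->H->L'->G->R'->B->plug->B
Char 2 ('D'): step: R->6, L=7; D->plug->D->R->G->L->H->refl->F->L'->B->R'->H->plug->H
Char 3 ('A'): step: R->7, L=7; A->plug->A->R->H->L->E->refl->D->L'->F->R'->C->plug->C
Char 4 ('A'): step: R->0, L->0 (L advanced); A->plug->A->R->B->L->F->refl->H->L'->H->R'->F->plug->F
Char 5 ('F'): step: R->1, L=0; F->plug->F->R->C->L->B->refl->A->L'->D->R'->A->plug->A
Char 6 ('H'): step: R->2, L=0; H->plug->H->R->C->L->B->refl->A->L'->D->R'->A->plug->A
Char 7 ('F'): step: R->3, L=0; F->plug->F->R->G->L->D->refl->E->L'->A->R'->D->plug->D
Char 8 ('H'): step: R->4, L=0; H->plug->H->R->G->L->D->refl->E->L'->A->R'->F->plug->F
Char 9 ('H'): step: R->5, L=0; H->plug->H->R->D->L->A->refl->B->L'->C->R'->A->plug->A
Char 10 ('H'): step: R->6, L=0; H->plug->H->R->B->L->F->refl->H->L'->H->R'->E->plug->E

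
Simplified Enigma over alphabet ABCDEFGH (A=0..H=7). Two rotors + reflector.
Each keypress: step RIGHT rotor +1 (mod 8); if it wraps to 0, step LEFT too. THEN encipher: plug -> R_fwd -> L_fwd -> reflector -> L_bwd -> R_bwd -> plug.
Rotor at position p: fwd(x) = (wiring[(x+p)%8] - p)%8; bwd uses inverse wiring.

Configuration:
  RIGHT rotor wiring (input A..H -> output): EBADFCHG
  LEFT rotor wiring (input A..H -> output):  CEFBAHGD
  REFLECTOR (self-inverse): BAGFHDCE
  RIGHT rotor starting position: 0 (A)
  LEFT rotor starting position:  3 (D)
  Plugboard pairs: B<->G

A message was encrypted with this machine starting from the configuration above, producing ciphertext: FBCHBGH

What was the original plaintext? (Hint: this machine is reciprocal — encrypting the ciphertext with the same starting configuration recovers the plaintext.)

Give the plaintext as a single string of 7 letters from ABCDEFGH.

Char 1 ('F'): step: R->1, L=3; F->plug->F->R->G->L->B->refl->A->L'->E->R'->D->plug->D
Char 2 ('B'): step: R->2, L=3; B->plug->G->R->C->L->E->refl->H->L'->F->R'->E->plug->E
Char 3 ('C'): step: R->3, L=3; C->plug->C->R->H->L->C->refl->G->L'->A->R'->A->plug->A
Char 4 ('H'): step: R->4, L=3; H->plug->H->R->H->L->C->refl->G->L'->A->R'->E->plug->E
Char 5 ('B'): step: R->5, L=3; B->plug->G->R->G->L->B->refl->A->L'->E->R'->E->plug->E
Char 6 ('G'): step: R->6, L=3; G->plug->B->R->A->L->G->refl->C->L'->H->R'->G->plug->B
Char 7 ('H'): step: R->7, L=3; H->plug->H->R->A->L->G->refl->C->L'->H->R'->A->plug->A

Answer: DEAEEBA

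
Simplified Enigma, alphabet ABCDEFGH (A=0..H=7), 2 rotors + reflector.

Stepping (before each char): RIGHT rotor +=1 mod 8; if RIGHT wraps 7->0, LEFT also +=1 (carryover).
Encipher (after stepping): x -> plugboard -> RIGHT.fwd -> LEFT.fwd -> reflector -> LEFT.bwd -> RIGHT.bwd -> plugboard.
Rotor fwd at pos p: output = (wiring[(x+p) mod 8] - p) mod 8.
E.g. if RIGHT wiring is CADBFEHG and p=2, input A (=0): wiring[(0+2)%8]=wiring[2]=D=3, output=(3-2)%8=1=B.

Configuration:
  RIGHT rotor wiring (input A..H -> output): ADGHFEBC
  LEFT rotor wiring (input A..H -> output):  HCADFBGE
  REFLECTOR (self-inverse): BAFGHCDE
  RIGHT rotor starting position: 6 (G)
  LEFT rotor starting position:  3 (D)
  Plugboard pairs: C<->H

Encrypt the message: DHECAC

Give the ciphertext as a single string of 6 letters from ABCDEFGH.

Answer: BDFDFB

Derivation:
Char 1 ('D'): step: R->7, L=3; D->plug->D->R->H->L->F->refl->C->L'->B->R'->B->plug->B
Char 2 ('H'): step: R->0, L->4 (L advanced); H->plug->C->R->G->L->E->refl->H->L'->H->R'->D->plug->D
Char 3 ('E'): step: R->1, L=4; E->plug->E->R->D->L->A->refl->B->L'->A->R'->F->plug->F
Char 4 ('C'): step: R->2, L=4; C->plug->H->R->B->L->F->refl->C->L'->C->R'->D->plug->D
Char 5 ('A'): step: R->3, L=4; A->plug->A->R->E->L->D->refl->G->L'->F->R'->F->plug->F
Char 6 ('C'): step: R->4, L=4; C->plug->H->R->D->L->A->refl->B->L'->A->R'->B->plug->B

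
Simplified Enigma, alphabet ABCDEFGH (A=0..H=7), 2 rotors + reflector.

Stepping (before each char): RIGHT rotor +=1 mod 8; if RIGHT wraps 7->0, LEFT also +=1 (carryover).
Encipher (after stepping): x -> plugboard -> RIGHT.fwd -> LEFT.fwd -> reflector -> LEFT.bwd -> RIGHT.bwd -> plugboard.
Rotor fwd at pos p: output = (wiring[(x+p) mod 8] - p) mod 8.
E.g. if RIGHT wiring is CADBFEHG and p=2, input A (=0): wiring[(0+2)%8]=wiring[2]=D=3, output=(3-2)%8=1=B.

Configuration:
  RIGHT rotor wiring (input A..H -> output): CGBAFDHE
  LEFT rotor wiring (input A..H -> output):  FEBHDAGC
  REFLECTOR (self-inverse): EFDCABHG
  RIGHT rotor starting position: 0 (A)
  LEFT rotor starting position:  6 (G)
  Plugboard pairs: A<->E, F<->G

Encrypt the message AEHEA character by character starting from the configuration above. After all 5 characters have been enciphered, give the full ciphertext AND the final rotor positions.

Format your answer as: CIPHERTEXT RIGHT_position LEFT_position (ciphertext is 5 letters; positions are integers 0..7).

Char 1 ('A'): step: R->1, L=6; A->plug->E->R->C->L->H->refl->G->L'->D->R'->G->plug->F
Char 2 ('E'): step: R->2, L=6; E->plug->A->R->H->L->C->refl->D->L'->E->R'->H->plug->H
Char 3 ('H'): step: R->3, L=6; H->plug->H->R->G->L->F->refl->B->L'->F->R'->A->plug->E
Char 4 ('E'): step: R->4, L=6; E->plug->A->R->B->L->E->refl->A->L'->A->R'->D->plug->D
Char 5 ('A'): step: R->5, L=6; A->plug->E->R->B->L->E->refl->A->L'->A->R'->H->plug->H
Final: ciphertext=FHEDH, RIGHT=5, LEFT=6

Answer: FHEDH 5 6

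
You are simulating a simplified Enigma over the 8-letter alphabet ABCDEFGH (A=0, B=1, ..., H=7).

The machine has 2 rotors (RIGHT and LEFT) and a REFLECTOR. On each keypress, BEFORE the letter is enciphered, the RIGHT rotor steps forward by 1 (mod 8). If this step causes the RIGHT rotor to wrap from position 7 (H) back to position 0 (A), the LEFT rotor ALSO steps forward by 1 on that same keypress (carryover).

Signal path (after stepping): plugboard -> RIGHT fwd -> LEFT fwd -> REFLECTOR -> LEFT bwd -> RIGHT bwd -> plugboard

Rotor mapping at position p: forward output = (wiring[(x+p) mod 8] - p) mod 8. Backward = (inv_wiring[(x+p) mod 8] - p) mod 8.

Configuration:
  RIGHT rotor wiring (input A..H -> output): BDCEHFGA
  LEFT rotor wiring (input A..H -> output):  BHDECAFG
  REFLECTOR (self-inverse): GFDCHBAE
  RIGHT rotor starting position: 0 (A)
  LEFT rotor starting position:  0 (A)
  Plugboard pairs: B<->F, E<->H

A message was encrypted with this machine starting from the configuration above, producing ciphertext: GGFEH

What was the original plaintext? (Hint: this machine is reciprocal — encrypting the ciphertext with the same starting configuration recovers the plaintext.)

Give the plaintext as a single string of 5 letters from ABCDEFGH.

Answer: BCCGA

Derivation:
Char 1 ('G'): step: R->1, L=0; G->plug->G->R->H->L->G->refl->A->L'->F->R'->F->plug->B
Char 2 ('G'): step: R->2, L=0; G->plug->G->R->H->L->G->refl->A->L'->F->R'->C->plug->C
Char 3 ('F'): step: R->3, L=0; F->plug->B->R->E->L->C->refl->D->L'->C->R'->C->plug->C
Char 4 ('E'): step: R->4, L=0; E->plug->H->R->A->L->B->refl->F->L'->G->R'->G->plug->G
Char 5 ('H'): step: R->5, L=0; H->plug->E->R->G->L->F->refl->B->L'->A->R'->A->plug->A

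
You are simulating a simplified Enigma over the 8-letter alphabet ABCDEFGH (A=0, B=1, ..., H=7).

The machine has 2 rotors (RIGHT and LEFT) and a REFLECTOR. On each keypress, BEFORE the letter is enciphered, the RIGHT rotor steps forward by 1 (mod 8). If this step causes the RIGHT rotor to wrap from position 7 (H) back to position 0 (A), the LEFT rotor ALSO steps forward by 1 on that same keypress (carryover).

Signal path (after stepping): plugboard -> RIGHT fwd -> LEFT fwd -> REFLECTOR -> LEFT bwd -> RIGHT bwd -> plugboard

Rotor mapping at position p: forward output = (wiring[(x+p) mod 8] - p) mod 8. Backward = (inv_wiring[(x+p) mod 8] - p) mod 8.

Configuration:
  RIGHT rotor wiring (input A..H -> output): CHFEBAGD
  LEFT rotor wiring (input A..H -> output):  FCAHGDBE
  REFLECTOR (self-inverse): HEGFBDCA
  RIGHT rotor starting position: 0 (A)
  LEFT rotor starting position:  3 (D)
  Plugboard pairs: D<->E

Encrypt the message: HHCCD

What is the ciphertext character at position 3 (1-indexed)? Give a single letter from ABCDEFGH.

Char 1 ('H'): step: R->1, L=3; H->plug->H->R->B->L->D->refl->F->L'->H->R'->E->plug->D
Char 2 ('H'): step: R->2, L=3; H->plug->H->R->F->L->C->refl->G->L'->D->R'->A->plug->A
Char 3 ('C'): step: R->3, L=3; C->plug->C->R->F->L->C->refl->G->L'->D->R'->D->plug->E

E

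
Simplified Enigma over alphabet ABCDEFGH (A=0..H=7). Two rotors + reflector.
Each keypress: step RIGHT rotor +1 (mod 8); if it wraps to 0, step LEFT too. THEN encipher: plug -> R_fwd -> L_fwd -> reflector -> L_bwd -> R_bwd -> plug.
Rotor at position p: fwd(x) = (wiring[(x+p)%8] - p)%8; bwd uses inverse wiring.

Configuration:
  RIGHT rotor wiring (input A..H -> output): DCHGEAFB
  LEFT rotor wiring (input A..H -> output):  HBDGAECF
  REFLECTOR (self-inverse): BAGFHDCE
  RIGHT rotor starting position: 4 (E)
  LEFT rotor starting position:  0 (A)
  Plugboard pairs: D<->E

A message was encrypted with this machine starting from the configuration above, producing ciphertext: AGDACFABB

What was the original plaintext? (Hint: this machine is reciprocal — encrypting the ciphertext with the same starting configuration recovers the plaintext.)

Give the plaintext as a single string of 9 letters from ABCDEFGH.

Answer: EBAEGGDHD

Derivation:
Char 1 ('A'): step: R->5, L=0; A->plug->A->R->D->L->G->refl->C->L'->G->R'->D->plug->E
Char 2 ('G'): step: R->6, L=0; G->plug->G->R->G->L->C->refl->G->L'->D->R'->B->plug->B
Char 3 ('D'): step: R->7, L=0; D->plug->E->R->H->L->F->refl->D->L'->C->R'->A->plug->A
Char 4 ('A'): step: R->0, L->1 (L advanced); A->plug->A->R->D->L->H->refl->E->L'->G->R'->D->plug->E
Char 5 ('C'): step: R->1, L=1; C->plug->C->R->F->L->B->refl->A->L'->A->R'->G->plug->G
Char 6 ('F'): step: R->2, L=1; F->plug->F->R->H->L->G->refl->C->L'->B->R'->G->plug->G
Char 7 ('A'): step: R->3, L=1; A->plug->A->R->D->L->H->refl->E->L'->G->R'->E->plug->D
Char 8 ('B'): step: R->4, L=1; B->plug->B->R->E->L->D->refl->F->L'->C->R'->H->plug->H
Char 9 ('B'): step: R->5, L=1; B->plug->B->R->A->L->A->refl->B->L'->F->R'->E->plug->D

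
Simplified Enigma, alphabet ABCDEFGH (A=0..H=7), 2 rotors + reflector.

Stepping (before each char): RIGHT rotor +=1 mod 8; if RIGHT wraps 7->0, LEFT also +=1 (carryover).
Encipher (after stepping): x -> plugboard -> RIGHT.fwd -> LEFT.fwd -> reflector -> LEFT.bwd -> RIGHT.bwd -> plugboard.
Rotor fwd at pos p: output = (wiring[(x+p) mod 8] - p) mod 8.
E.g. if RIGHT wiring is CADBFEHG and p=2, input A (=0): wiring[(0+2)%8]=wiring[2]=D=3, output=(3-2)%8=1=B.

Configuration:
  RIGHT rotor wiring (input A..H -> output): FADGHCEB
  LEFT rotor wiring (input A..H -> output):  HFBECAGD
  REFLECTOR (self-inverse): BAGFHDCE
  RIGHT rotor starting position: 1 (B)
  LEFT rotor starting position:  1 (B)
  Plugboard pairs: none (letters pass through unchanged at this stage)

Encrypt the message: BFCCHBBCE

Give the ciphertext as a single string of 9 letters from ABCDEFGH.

Char 1 ('B'): step: R->2, L=1; B->plug->B->R->E->L->H->refl->E->L'->A->R'->D->plug->D
Char 2 ('F'): step: R->3, L=1; F->plug->F->R->C->L->D->refl->F->L'->F->R'->G->plug->G
Char 3 ('C'): step: R->4, L=1; C->plug->C->R->A->L->E->refl->H->L'->E->R'->F->plug->F
Char 4 ('C'): step: R->5, L=1; C->plug->C->R->E->L->H->refl->E->L'->A->R'->D->plug->D
Char 5 ('H'): step: R->6, L=1; H->plug->H->R->E->L->H->refl->E->L'->A->R'->F->plug->F
Char 6 ('B'): step: R->7, L=1; B->plug->B->R->G->L->C->refl->G->L'->H->R'->E->plug->E
Char 7 ('B'): step: R->0, L->2 (L advanced); B->plug->B->R->A->L->H->refl->E->L'->E->R'->G->plug->G
Char 8 ('C'): step: R->1, L=2; C->plug->C->R->F->L->B->refl->A->L'->C->R'->B->plug->B
Char 9 ('E'): step: R->2, L=2; E->plug->E->R->C->L->A->refl->B->L'->F->R'->C->plug->C

Answer: DGFDFEGBC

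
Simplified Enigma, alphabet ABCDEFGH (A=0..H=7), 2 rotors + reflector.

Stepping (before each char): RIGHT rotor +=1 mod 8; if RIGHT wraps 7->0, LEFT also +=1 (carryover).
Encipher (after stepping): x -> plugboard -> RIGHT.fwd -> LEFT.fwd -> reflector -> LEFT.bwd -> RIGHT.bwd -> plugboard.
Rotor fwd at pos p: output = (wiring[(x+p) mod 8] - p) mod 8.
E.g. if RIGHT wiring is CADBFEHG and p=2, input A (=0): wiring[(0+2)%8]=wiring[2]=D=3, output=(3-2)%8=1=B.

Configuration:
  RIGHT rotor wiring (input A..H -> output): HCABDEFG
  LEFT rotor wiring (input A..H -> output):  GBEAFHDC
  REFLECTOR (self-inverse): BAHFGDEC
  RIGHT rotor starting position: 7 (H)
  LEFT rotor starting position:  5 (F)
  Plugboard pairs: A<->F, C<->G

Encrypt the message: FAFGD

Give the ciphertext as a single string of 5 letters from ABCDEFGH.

Answer: BFCAF

Derivation:
Char 1 ('F'): step: R->0, L->6 (L advanced); F->plug->A->R->H->L->B->refl->A->L'->C->R'->B->plug->B
Char 2 ('A'): step: R->1, L=6; A->plug->F->R->E->L->G->refl->E->L'->B->R'->A->plug->F
Char 3 ('F'): step: R->2, L=6; F->plug->A->R->G->L->H->refl->C->L'->F->R'->G->plug->C
Char 4 ('G'): step: R->3, L=6; G->plug->C->R->B->L->E->refl->G->L'->E->R'->F->plug->A
Char 5 ('D'): step: R->4, L=6; D->plug->D->R->C->L->A->refl->B->L'->H->R'->A->plug->F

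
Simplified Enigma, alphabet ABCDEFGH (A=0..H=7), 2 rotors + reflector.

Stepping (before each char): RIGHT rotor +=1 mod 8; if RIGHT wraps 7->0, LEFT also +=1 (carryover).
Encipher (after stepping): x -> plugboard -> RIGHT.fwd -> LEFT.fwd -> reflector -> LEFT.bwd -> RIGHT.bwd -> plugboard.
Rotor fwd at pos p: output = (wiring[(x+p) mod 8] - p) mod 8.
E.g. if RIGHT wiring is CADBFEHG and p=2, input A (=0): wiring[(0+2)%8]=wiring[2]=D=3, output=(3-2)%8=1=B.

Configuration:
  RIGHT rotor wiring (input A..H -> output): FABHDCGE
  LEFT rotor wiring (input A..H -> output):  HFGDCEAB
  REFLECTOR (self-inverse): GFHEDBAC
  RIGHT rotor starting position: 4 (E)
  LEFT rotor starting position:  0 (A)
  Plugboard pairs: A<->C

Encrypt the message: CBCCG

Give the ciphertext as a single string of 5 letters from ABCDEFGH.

Answer: EDGFE

Derivation:
Char 1 ('C'): step: R->5, L=0; C->plug->A->R->F->L->E->refl->D->L'->D->R'->E->plug->E
Char 2 ('B'): step: R->6, L=0; B->plug->B->R->G->L->A->refl->G->L'->C->R'->D->plug->D
Char 3 ('C'): step: R->7, L=0; C->plug->A->R->F->L->E->refl->D->L'->D->R'->G->plug->G
Char 4 ('C'): step: R->0, L->1 (L advanced); C->plug->A->R->F->L->H->refl->C->L'->C->R'->F->plug->F
Char 5 ('G'): step: R->1, L=1; G->plug->G->R->D->L->B->refl->F->L'->B->R'->E->plug->E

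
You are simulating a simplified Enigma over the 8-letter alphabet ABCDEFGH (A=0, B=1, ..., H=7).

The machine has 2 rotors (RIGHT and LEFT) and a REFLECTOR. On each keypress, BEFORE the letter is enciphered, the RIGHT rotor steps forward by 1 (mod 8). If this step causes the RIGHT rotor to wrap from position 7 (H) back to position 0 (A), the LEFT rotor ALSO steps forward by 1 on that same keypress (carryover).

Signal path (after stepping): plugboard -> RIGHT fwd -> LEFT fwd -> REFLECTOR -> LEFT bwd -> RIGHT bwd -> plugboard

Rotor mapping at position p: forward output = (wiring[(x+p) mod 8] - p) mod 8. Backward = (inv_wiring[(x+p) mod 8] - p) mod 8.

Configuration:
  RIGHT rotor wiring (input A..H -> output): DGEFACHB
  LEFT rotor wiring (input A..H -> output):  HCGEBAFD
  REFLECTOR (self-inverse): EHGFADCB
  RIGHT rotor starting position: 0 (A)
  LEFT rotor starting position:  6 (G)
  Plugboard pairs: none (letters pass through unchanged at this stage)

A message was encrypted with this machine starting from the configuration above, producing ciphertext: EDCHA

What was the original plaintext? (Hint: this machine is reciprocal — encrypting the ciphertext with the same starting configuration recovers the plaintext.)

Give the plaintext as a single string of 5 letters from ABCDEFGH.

Char 1 ('E'): step: R->1, L=6; E->plug->E->R->B->L->F->refl->D->L'->G->R'->F->plug->F
Char 2 ('D'): step: R->2, L=6; D->plug->D->R->A->L->H->refl->B->L'->C->R'->A->plug->A
Char 3 ('C'): step: R->3, L=6; C->plug->C->R->H->L->C->refl->G->L'->F->R'->B->plug->B
Char 4 ('H'): step: R->4, L=6; H->plug->H->R->B->L->F->refl->D->L'->G->R'->B->plug->B
Char 5 ('A'): step: R->5, L=6; A->plug->A->R->F->L->G->refl->C->L'->H->R'->F->plug->F

Answer: FABBF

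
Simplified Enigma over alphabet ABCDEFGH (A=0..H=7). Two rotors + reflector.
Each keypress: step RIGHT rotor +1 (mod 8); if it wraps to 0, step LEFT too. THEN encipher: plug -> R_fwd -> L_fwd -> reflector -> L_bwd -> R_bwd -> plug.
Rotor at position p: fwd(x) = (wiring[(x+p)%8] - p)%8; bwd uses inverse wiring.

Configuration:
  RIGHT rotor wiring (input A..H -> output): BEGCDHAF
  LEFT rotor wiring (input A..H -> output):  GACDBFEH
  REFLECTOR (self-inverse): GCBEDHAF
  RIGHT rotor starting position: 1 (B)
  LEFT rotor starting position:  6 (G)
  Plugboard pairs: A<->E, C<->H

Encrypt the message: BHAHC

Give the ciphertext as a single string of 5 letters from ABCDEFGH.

Answer: CFEEH

Derivation:
Char 1 ('B'): step: R->2, L=6; B->plug->B->R->A->L->G->refl->A->L'->C->R'->H->plug->C
Char 2 ('H'): step: R->3, L=6; H->plug->C->R->E->L->E->refl->D->L'->G->R'->F->plug->F
Char 3 ('A'): step: R->4, L=6; A->plug->E->R->F->L->F->refl->H->L'->H->R'->A->plug->E
Char 4 ('H'): step: R->5, L=6; H->plug->C->R->A->L->G->refl->A->L'->C->R'->A->plug->E
Char 5 ('C'): step: R->6, L=6; C->plug->H->R->B->L->B->refl->C->L'->D->R'->C->plug->H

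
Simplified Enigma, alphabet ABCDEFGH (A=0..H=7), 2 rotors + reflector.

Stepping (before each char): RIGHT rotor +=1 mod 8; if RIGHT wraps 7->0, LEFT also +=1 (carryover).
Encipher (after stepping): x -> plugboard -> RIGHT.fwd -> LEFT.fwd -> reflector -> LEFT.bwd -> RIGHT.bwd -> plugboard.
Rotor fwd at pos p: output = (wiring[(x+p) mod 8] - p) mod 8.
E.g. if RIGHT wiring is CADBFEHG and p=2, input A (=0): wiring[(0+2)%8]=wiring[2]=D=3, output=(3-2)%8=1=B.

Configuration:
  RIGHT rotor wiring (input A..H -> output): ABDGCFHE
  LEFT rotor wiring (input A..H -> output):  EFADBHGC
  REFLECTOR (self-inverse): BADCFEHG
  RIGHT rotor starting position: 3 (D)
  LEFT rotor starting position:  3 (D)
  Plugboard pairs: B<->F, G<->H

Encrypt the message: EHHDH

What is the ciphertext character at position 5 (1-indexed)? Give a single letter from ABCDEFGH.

Char 1 ('E'): step: R->4, L=3; E->plug->E->R->E->L->H->refl->G->L'->B->R'->B->plug->F
Char 2 ('H'): step: R->5, L=3; H->plug->G->R->B->L->G->refl->H->L'->E->R'->E->plug->E
Char 3 ('H'): step: R->6, L=3; H->plug->G->R->E->L->H->refl->G->L'->B->R'->A->plug->A
Char 4 ('D'): step: R->7, L=3; D->plug->D->R->E->L->H->refl->G->L'->B->R'->B->plug->F
Char 5 ('H'): step: R->0, L->4 (L advanced); H->plug->G->R->H->L->H->refl->G->L'->D->R'->C->plug->C

C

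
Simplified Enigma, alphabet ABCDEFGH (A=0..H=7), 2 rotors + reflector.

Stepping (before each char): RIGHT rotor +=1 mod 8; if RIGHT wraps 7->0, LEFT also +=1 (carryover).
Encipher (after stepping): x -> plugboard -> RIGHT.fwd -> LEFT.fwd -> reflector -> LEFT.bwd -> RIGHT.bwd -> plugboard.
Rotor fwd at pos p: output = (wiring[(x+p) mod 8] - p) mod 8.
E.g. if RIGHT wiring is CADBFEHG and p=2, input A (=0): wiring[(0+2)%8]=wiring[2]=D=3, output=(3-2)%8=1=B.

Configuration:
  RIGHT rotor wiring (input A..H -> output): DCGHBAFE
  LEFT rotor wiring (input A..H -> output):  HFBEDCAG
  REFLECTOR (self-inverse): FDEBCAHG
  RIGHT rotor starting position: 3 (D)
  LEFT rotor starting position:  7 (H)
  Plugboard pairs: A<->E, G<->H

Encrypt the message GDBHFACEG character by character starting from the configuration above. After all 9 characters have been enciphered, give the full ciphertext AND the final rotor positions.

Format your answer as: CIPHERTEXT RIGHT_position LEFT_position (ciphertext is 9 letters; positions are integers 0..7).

Char 1 ('G'): step: R->4, L=7; G->plug->H->R->D->L->C->refl->E->L'->F->R'->A->plug->E
Char 2 ('D'): step: R->5, L=7; D->plug->D->R->G->L->D->refl->B->L'->H->R'->C->plug->C
Char 3 ('B'): step: R->6, L=7; B->plug->B->R->G->L->D->refl->B->L'->H->R'->A->plug->E
Char 4 ('H'): step: R->7, L=7; H->plug->G->R->B->L->A->refl->F->L'->E->R'->B->plug->B
Char 5 ('F'): step: R->0, L->0 (L advanced); F->plug->F->R->A->L->H->refl->G->L'->H->R'->D->plug->D
Char 6 ('A'): step: R->1, L=0; A->plug->E->R->H->L->G->refl->H->L'->A->R'->D->plug->D
Char 7 ('C'): step: R->2, L=0; C->plug->C->R->H->L->G->refl->H->L'->A->R'->H->plug->G
Char 8 ('E'): step: R->3, L=0; E->plug->A->R->E->L->D->refl->B->L'->C->R'->D->plug->D
Char 9 ('G'): step: R->4, L=0; G->plug->H->R->D->L->E->refl->C->L'->F->R'->A->plug->E
Final: ciphertext=ECEBDDGDE, RIGHT=4, LEFT=0

Answer: ECEBDDGDE 4 0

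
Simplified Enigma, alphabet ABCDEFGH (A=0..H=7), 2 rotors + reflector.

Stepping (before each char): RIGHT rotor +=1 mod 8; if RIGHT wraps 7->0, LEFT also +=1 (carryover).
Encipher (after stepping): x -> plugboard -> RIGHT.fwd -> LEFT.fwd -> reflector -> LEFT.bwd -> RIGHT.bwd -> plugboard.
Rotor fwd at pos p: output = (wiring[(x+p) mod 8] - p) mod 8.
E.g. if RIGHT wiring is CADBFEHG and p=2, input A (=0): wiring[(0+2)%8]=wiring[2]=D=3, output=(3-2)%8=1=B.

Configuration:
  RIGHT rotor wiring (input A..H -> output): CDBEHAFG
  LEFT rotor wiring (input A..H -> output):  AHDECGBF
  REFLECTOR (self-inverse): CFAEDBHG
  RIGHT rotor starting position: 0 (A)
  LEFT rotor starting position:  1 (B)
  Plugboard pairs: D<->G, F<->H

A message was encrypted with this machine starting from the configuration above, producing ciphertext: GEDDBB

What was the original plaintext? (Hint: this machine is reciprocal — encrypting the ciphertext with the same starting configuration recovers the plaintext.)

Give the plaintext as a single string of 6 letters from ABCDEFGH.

Answer: AHHCDA

Derivation:
Char 1 ('G'): step: R->1, L=1; G->plug->D->R->G->L->E->refl->D->L'->C->R'->A->plug->A
Char 2 ('E'): step: R->2, L=1; E->plug->E->R->D->L->B->refl->F->L'->E->R'->F->plug->H
Char 3 ('D'): step: R->3, L=1; D->plug->G->R->A->L->G->refl->H->L'->H->R'->F->plug->H
Char 4 ('D'): step: R->4, L=1; D->plug->G->R->F->L->A->refl->C->L'->B->R'->C->plug->C
Char 5 ('B'): step: R->5, L=1; B->plug->B->R->A->L->G->refl->H->L'->H->R'->G->plug->D
Char 6 ('B'): step: R->6, L=1; B->plug->B->R->A->L->G->refl->H->L'->H->R'->A->plug->A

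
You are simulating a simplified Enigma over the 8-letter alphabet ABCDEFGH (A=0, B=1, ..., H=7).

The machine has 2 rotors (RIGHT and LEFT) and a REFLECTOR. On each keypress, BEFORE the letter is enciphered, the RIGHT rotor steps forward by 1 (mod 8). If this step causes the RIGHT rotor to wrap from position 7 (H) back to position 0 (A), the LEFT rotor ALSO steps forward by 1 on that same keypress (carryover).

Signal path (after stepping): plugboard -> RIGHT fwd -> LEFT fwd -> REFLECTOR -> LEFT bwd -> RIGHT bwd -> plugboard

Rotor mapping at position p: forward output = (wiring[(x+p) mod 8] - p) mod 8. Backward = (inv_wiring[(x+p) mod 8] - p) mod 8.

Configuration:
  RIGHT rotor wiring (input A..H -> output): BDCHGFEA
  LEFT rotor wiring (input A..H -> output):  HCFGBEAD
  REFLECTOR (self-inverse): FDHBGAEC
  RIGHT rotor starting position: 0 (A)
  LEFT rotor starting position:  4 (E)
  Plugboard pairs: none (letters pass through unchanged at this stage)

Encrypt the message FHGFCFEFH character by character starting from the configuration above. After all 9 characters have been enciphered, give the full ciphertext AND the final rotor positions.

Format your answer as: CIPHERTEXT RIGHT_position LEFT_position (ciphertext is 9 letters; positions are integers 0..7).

Char 1 ('F'): step: R->1, L=4; F->plug->F->R->D->L->H->refl->C->L'->H->R'->G->plug->G
Char 2 ('H'): step: R->2, L=4; H->plug->H->R->B->L->A->refl->F->L'->A->R'->A->plug->A
Char 3 ('G'): step: R->3, L=4; G->plug->G->R->A->L->F->refl->A->L'->B->R'->D->plug->D
Char 4 ('F'): step: R->4, L=4; F->plug->F->R->H->L->C->refl->H->L'->D->R'->H->plug->H
Char 5 ('C'): step: R->5, L=4; C->plug->C->R->D->L->H->refl->C->L'->H->R'->B->plug->B
Char 6 ('F'): step: R->6, L=4; F->plug->F->R->B->L->A->refl->F->L'->A->R'->G->plug->G
Char 7 ('E'): step: R->7, L=4; E->plug->E->R->A->L->F->refl->A->L'->B->R'->A->plug->A
Char 8 ('F'): step: R->0, L->5 (L advanced); F->plug->F->R->F->L->A->refl->F->L'->E->R'->G->plug->G
Char 9 ('H'): step: R->1, L=5; H->plug->H->R->A->L->H->refl->C->L'->D->R'->F->plug->F
Final: ciphertext=GADHBGAGF, RIGHT=1, LEFT=5

Answer: GADHBGAGF 1 5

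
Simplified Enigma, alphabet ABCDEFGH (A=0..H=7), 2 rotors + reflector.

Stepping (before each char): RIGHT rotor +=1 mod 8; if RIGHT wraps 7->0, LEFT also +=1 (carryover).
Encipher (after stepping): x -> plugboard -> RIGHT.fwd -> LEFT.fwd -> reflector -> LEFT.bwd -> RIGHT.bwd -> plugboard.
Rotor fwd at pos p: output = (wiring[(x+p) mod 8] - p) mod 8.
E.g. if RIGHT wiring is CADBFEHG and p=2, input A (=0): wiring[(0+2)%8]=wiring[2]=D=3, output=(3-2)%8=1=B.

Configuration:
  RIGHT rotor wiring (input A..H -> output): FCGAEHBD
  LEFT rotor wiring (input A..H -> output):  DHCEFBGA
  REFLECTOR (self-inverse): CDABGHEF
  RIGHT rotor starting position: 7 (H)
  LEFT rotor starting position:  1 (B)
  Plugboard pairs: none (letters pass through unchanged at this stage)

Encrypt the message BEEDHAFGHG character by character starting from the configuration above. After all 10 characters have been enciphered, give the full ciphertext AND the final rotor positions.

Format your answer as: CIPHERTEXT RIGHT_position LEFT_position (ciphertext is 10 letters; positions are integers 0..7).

Answer: CGGFCCGEDE 1 3

Derivation:
Char 1 ('B'): step: R->0, L->2 (L advanced); B->plug->B->R->C->L->D->refl->B->L'->G->R'->C->plug->C
Char 2 ('E'): step: R->1, L=2; E->plug->E->R->G->L->B->refl->D->L'->C->R'->G->plug->G
Char 3 ('E'): step: R->2, L=2; E->plug->E->R->H->L->F->refl->H->L'->D->R'->G->plug->G
Char 4 ('D'): step: R->3, L=2; D->plug->D->R->G->L->B->refl->D->L'->C->R'->F->plug->F
Char 5 ('H'): step: R->4, L=2; H->plug->H->R->E->L->E->refl->G->L'->F->R'->C->plug->C
Char 6 ('A'): step: R->5, L=2; A->plug->A->R->C->L->D->refl->B->L'->G->R'->C->plug->C
Char 7 ('F'): step: R->6, L=2; F->plug->F->R->C->L->D->refl->B->L'->G->R'->G->plug->G
Char 8 ('G'): step: R->7, L=2; G->plug->G->R->A->L->A->refl->C->L'->B->R'->E->plug->E
Char 9 ('H'): step: R->0, L->3 (L advanced); H->plug->H->R->D->L->D->refl->B->L'->A->R'->D->plug->D
Char 10 ('G'): step: R->1, L=3; G->plug->G->R->C->L->G->refl->E->L'->G->R'->E->plug->E
Final: ciphertext=CGGFCCGEDE, RIGHT=1, LEFT=3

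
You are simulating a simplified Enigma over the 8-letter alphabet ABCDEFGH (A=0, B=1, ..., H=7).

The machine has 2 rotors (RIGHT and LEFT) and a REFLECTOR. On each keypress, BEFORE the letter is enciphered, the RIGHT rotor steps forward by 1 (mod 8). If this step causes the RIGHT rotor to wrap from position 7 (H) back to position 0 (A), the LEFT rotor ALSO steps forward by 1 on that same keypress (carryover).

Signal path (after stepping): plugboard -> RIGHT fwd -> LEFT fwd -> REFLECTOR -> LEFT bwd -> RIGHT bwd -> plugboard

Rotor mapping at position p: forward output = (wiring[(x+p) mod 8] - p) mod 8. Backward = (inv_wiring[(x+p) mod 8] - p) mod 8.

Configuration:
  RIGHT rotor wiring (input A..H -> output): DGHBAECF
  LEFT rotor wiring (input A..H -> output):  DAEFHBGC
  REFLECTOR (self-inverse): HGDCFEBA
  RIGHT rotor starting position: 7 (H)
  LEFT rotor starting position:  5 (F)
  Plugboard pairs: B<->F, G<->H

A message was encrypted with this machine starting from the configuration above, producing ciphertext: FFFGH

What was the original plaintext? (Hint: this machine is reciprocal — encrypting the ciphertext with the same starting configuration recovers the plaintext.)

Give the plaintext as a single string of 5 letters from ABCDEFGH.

Char 1 ('F'): step: R->0, L->6 (L advanced); F->plug->B->R->G->L->B->refl->G->L'->E->R'->F->plug->B
Char 2 ('F'): step: R->1, L=6; F->plug->B->R->G->L->B->refl->G->L'->E->R'->G->plug->H
Char 3 ('F'): step: R->2, L=6; F->plug->B->R->H->L->D->refl->C->L'->D->R'->F->plug->B
Char 4 ('G'): step: R->3, L=6; G->plug->H->R->E->L->G->refl->B->L'->G->R'->A->plug->A
Char 5 ('H'): step: R->4, L=6; H->plug->G->R->D->L->C->refl->D->L'->H->R'->E->plug->E

Answer: BHBAE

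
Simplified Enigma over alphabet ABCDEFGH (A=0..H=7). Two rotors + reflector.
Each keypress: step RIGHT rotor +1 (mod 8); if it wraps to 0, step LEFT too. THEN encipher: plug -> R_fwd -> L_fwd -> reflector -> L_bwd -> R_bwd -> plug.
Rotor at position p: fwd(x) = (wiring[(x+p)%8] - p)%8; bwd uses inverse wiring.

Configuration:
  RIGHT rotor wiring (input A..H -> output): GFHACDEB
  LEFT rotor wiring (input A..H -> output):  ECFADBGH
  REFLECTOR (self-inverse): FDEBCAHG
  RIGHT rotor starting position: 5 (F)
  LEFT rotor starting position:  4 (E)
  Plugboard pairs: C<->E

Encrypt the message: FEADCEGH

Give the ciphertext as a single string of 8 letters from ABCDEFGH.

Char 1 ('F'): step: R->6, L=4; F->plug->F->R->C->L->C->refl->E->L'->H->R'->D->plug->D
Char 2 ('E'): step: R->7, L=4; E->plug->C->R->G->L->B->refl->D->L'->D->R'->F->plug->F
Char 3 ('A'): step: R->0, L->5 (L advanced); A->plug->A->R->G->L->D->refl->B->L'->B->R'->H->plug->H
Char 4 ('D'): step: R->1, L=5; D->plug->D->R->B->L->B->refl->D->L'->G->R'->B->plug->B
Char 5 ('C'): step: R->2, L=5; C->plug->E->R->C->L->C->refl->E->L'->A->R'->C->plug->E
Char 6 ('E'): step: R->3, L=5; E->plug->C->R->A->L->E->refl->C->L'->C->R'->G->plug->G
Char 7 ('G'): step: R->4, L=5; G->plug->G->R->D->L->H->refl->G->L'->H->R'->B->plug->B
Char 8 ('H'): step: R->5, L=5; H->plug->H->R->F->L->A->refl->F->L'->E->R'->C->plug->E

Answer: DFHBEGBE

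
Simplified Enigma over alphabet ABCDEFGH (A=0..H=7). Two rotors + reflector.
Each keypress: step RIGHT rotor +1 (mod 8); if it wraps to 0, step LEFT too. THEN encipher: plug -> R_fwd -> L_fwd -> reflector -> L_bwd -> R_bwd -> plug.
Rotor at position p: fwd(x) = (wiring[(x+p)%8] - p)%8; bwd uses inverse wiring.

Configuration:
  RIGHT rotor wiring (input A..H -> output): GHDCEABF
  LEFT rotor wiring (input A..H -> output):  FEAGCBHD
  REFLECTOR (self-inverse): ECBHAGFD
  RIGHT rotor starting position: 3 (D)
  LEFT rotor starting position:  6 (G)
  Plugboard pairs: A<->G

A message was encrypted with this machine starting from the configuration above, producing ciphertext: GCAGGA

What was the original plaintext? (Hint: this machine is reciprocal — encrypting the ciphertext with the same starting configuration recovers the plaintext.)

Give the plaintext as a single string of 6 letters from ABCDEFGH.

Char 1 ('G'): step: R->4, L=6; G->plug->A->R->A->L->B->refl->C->L'->E->R'->B->plug->B
Char 2 ('C'): step: R->5, L=6; C->plug->C->R->A->L->B->refl->C->L'->E->R'->B->plug->B
Char 3 ('A'): step: R->6, L=6; A->plug->G->R->G->L->E->refl->A->L'->F->R'->E->plug->E
Char 4 ('G'): step: R->7, L=6; G->plug->A->R->G->L->E->refl->A->L'->F->R'->F->plug->F
Char 5 ('G'): step: R->0, L->7 (L advanced); G->plug->A->R->G->L->C->refl->B->L'->D->R'->C->plug->C
Char 6 ('A'): step: R->1, L=7; A->plug->G->R->E->L->H->refl->D->L'->F->R'->H->plug->H

Answer: BBEFCH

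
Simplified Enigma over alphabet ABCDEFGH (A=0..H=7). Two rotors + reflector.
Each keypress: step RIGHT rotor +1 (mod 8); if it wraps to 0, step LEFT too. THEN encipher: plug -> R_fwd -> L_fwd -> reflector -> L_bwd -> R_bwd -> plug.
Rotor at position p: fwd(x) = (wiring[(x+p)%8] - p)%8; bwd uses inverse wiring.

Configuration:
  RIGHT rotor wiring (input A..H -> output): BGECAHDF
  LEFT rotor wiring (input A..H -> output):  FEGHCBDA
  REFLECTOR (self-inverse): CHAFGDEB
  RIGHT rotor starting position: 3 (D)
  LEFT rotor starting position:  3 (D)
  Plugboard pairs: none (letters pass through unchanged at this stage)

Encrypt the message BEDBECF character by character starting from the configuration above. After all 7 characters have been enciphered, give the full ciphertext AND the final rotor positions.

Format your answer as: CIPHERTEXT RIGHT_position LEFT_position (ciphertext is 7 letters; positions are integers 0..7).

Char 1 ('B'): step: R->4, L=3; B->plug->B->R->D->L->A->refl->C->L'->F->R'->E->plug->E
Char 2 ('E'): step: R->5, L=3; E->plug->E->R->B->L->H->refl->B->L'->G->R'->B->plug->B
Char 3 ('D'): step: R->6, L=3; D->plug->D->R->A->L->E->refl->G->L'->C->R'->G->plug->G
Char 4 ('B'): step: R->7, L=3; B->plug->B->R->C->L->G->refl->E->L'->A->R'->G->plug->G
Char 5 ('E'): step: R->0, L->4 (L advanced); E->plug->E->R->A->L->G->refl->E->L'->D->R'->G->plug->G
Char 6 ('C'): step: R->1, L=4; C->plug->C->R->B->L->F->refl->D->L'->H->R'->D->plug->D
Char 7 ('F'): step: R->2, L=4; F->plug->F->R->D->L->E->refl->G->L'->A->R'->B->plug->B
Final: ciphertext=EBGGGDB, RIGHT=2, LEFT=4

Answer: EBGGGDB 2 4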